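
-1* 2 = -2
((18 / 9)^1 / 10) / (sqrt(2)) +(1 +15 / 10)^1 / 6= sqrt(2) / 10 +5 / 12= 0.56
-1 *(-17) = 17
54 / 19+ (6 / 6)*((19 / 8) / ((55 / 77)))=4687 / 760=6.17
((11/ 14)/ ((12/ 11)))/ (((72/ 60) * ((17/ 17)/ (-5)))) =-3025/ 1008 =-3.00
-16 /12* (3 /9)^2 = -4 /27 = -0.15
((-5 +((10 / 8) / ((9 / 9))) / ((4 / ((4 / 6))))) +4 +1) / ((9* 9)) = 5 / 1944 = 0.00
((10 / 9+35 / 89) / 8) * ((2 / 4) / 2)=1205 / 25632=0.05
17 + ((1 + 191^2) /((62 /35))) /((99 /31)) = 640118 /99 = 6465.84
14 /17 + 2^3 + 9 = 303 /17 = 17.82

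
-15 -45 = -60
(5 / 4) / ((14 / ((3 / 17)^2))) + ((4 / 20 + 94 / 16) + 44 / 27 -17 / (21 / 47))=-4734893 / 156060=-30.34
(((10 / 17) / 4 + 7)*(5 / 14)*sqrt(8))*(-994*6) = -517590*sqrt(2) / 17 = -43057.81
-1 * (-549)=549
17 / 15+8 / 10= 29 / 15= 1.93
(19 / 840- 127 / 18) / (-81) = 17723 / 204120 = 0.09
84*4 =336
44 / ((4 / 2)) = 22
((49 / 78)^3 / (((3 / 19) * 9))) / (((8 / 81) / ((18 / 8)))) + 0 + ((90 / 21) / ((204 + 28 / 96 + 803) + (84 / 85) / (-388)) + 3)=5476410020645119 / 784736958363904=6.98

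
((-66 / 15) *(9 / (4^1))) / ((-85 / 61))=6039 / 850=7.10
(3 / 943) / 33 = 1 / 10373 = 0.00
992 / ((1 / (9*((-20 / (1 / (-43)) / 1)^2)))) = 6603148800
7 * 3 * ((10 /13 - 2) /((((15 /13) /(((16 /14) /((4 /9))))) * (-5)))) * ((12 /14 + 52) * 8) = 170496 /35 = 4871.31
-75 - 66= -141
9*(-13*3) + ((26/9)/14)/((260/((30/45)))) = -351.00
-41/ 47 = -0.87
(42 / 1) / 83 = 42 / 83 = 0.51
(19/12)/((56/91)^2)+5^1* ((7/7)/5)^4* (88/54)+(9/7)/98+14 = 5395724177/296352000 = 18.21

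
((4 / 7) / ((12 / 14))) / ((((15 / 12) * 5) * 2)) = 4 / 75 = 0.05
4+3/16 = 67/16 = 4.19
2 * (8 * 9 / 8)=18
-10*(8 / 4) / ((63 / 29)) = -580 / 63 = -9.21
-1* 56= -56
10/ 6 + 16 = 53/ 3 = 17.67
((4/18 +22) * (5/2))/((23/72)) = 4000/23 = 173.91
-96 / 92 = -24 / 23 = -1.04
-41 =-41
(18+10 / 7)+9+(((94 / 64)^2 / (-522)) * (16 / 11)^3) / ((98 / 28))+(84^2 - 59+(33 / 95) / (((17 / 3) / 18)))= 27594970360964 / 3927255255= 7026.53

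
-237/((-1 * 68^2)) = 237/4624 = 0.05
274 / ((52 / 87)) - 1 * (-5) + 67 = 13791 / 26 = 530.42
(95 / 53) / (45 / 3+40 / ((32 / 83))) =4 / 265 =0.02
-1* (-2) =2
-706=-706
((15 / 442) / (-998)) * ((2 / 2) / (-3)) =5 / 441116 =0.00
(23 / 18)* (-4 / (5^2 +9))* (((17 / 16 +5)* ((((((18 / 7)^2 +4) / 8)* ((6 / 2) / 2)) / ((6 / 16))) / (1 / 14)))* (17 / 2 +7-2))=-435045 / 476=-913.96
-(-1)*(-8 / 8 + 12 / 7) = 5 / 7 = 0.71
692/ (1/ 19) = 13148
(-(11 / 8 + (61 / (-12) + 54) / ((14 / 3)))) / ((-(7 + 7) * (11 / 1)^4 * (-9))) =-83 / 12913362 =-0.00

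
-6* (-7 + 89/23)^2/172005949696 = -243/710868338978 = -0.00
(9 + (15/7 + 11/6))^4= 88223850625/3111696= 28352.34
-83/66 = -1.26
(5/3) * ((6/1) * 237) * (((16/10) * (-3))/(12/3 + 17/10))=-37920/19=-1995.79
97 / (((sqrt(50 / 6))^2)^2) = 873 / 625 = 1.40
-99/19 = -5.21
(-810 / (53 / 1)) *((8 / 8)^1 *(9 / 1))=-137.55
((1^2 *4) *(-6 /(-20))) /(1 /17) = 102 /5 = 20.40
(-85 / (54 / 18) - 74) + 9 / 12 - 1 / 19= -23173 / 228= -101.64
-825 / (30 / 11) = -605 / 2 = -302.50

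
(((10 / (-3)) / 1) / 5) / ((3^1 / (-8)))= 16 / 9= 1.78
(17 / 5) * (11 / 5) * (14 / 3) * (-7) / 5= -18326 / 375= -48.87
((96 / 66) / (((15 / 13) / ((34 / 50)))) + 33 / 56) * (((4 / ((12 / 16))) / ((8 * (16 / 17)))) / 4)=5680397 / 22176000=0.26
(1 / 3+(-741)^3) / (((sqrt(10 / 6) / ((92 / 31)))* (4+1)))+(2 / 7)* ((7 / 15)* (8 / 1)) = 16 / 15 - 112295849704* sqrt(15) / 2325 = -187062345.49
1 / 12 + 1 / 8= 0.21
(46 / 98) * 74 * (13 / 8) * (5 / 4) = 55315 / 784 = 70.55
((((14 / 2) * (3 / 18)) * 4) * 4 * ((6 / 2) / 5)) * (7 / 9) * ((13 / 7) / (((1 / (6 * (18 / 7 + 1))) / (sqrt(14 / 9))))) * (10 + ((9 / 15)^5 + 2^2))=9150544 * sqrt(14) / 5625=6086.79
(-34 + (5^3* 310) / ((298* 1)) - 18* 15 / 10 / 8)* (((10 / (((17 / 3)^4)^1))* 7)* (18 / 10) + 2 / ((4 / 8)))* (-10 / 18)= -212.20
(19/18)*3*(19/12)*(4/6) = 361/108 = 3.34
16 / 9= 1.78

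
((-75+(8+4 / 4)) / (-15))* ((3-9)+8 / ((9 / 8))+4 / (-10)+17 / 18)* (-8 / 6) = -6556 / 675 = -9.71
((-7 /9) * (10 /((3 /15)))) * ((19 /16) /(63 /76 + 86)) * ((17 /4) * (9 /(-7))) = 153425 /52792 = 2.91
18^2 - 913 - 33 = -622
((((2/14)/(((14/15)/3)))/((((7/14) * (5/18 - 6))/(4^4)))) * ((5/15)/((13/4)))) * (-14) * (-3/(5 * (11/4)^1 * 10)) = -663552/515515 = -1.29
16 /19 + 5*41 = 3911 /19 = 205.84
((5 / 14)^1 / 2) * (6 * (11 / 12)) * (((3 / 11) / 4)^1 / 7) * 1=15 / 1568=0.01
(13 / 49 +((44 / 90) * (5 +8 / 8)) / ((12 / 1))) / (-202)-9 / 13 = -2011651 / 2895165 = -0.69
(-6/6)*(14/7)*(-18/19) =36/19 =1.89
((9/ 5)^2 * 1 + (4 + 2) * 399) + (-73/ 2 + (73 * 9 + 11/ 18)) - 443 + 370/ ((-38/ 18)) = 10260376/ 4275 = 2400.09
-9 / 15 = -3 / 5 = -0.60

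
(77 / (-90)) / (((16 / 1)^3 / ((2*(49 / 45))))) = -3773 / 8294400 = -0.00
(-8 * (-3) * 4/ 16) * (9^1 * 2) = 108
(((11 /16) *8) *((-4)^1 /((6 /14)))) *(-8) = 1232 /3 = 410.67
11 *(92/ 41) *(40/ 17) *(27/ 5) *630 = 137712960/ 697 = 197579.57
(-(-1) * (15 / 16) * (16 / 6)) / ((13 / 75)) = 375 / 26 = 14.42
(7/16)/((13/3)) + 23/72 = 787/1872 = 0.42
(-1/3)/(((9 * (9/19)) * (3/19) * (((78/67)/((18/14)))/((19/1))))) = -10.39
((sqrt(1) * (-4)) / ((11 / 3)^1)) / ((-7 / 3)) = 36 / 77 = 0.47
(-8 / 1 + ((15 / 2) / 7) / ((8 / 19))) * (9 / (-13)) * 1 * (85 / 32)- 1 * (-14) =86131 / 3584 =24.03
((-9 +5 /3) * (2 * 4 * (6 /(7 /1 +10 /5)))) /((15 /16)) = -5632 /135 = -41.72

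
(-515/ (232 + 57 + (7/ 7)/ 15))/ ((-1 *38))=0.05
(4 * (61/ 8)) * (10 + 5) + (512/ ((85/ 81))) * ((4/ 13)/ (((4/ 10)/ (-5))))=-627225/ 442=-1419.06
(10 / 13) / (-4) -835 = -21715 / 26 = -835.19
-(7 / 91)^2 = -0.01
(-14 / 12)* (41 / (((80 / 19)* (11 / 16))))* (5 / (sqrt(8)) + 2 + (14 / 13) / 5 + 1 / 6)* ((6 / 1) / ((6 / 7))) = -35460859 / 128700-38171* sqrt(2) / 264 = -480.01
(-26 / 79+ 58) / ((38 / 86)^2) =8424044 / 28519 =295.38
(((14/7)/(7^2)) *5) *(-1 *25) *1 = -250/49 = -5.10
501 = 501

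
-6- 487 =-493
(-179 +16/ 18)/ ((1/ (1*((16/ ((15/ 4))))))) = -102592/ 135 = -759.94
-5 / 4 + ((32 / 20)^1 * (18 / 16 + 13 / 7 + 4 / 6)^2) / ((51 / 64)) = 11462333 / 449820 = 25.48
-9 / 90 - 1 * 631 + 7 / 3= -18863 / 30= -628.77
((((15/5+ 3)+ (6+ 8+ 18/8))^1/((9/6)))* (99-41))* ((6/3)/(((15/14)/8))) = 578144/45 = 12847.64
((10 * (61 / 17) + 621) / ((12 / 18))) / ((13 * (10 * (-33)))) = -859 / 3740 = -0.23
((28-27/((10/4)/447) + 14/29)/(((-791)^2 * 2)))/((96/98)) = -21746/5554515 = -0.00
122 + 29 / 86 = 10521 / 86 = 122.34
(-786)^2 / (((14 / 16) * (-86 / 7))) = -2471184 / 43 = -57469.40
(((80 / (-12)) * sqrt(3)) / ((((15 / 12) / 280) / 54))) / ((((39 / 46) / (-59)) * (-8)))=-9119040 * sqrt(3) / 13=-1214972.35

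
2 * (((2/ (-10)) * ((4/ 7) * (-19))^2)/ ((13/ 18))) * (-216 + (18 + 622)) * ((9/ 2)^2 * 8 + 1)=-14370872832/ 3185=-4512047.98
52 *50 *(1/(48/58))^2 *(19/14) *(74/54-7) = -98670325/3402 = -29003.62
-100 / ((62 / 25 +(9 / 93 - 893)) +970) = -19375 / 15418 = -1.26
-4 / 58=-0.07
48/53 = 0.91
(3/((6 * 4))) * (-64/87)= -8/87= -0.09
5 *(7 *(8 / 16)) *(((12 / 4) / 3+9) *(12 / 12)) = 175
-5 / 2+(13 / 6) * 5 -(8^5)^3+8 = -105553116266447 / 3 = -35184372088815.67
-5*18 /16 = -45 /8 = -5.62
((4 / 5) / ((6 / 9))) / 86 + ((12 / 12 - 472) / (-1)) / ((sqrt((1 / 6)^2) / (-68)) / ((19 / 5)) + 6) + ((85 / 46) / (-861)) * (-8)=15551641958903 / 198010296015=78.54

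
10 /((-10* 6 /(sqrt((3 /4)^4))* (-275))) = 3 /8800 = 0.00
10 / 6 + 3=14 / 3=4.67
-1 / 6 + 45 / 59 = 0.60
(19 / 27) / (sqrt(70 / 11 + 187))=19 * sqrt(23397) / 57429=0.05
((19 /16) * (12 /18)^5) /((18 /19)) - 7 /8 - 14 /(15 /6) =-551993 /87480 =-6.31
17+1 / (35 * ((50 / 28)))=2127 / 125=17.02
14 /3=4.67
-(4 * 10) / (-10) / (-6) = -2 / 3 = -0.67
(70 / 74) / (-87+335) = 35 / 9176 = 0.00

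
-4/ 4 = -1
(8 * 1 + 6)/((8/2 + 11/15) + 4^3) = 0.20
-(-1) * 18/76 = 9/38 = 0.24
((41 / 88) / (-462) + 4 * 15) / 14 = 2439319 / 569184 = 4.29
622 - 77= 545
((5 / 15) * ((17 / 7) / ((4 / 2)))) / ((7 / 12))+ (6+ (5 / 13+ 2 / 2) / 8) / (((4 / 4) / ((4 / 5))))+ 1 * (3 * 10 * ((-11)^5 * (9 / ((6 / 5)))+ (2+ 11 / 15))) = -115412893766 / 3185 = -36236387.37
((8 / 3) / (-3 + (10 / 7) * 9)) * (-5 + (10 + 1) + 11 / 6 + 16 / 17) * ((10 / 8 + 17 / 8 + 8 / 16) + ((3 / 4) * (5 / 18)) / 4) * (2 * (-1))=-2361905 / 126684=-18.64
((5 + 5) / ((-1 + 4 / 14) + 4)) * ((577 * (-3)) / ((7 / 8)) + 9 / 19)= -2630490 / 437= -6019.43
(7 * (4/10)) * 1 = 14/5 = 2.80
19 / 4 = 4.75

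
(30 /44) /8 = 15 /176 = 0.09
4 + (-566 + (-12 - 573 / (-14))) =-7463 / 14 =-533.07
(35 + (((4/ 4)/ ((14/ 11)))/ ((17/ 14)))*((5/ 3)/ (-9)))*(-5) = -80050/ 459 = -174.40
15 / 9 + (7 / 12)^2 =289 / 144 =2.01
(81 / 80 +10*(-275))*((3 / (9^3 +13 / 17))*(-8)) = 11215869 / 124060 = 90.41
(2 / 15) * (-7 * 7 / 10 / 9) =-49 / 675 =-0.07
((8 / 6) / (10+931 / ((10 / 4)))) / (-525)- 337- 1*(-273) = -9636481 / 150570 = -64.00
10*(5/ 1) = 50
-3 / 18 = -1 / 6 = -0.17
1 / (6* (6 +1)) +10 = 421 / 42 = 10.02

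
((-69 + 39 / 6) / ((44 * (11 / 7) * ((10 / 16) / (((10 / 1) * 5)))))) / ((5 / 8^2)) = -925.62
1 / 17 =0.06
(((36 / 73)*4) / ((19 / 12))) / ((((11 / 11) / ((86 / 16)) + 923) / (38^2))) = 5647104 / 2897881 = 1.95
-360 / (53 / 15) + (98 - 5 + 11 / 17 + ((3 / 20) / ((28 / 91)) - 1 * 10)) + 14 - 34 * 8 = -19876221 / 72080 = -275.75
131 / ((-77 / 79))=-134.40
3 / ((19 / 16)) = 48 / 19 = 2.53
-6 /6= -1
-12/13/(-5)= 12/65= 0.18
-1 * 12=-12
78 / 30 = 13 / 5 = 2.60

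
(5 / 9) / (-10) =-1 / 18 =-0.06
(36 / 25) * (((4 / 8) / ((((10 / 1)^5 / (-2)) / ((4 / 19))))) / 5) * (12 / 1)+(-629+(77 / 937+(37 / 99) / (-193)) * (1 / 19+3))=-83546300673416611 / 132875750390625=-628.76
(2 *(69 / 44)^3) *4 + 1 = 339157 / 10648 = 31.85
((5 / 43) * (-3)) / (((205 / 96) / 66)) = -19008 / 1763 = -10.78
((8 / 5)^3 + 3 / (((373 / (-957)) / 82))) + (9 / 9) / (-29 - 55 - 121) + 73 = -1059168434 / 1911625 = -554.07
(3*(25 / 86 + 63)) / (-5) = -16329 / 430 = -37.97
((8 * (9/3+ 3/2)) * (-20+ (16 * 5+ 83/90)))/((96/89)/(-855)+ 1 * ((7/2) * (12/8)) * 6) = 111261036/1597931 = 69.63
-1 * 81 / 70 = -81 / 70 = -1.16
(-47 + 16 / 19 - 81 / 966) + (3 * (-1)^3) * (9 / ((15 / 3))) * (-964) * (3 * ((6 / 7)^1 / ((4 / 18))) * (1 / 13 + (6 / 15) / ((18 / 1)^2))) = 9269051453 / 1988350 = 4661.68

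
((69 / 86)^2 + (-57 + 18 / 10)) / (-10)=2017491 / 369800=5.46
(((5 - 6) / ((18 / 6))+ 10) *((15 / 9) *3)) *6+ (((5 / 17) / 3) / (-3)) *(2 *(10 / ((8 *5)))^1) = 88735 / 306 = 289.98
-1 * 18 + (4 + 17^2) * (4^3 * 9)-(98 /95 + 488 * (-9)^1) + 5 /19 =173141.23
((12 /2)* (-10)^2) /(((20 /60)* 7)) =1800 /7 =257.14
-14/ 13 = -1.08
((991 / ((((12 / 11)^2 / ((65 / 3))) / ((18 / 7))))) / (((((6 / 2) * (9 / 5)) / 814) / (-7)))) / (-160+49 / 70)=79306137625 / 258066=307309.52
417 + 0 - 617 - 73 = -273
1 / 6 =0.17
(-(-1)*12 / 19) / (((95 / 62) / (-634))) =-471696 / 1805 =-261.33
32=32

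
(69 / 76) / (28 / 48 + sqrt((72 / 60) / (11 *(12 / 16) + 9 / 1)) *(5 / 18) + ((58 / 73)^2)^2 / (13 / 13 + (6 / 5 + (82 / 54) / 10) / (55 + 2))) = 174102683043739223839197969 / 185451452928372266205669499 - 864775630820668679303148 *sqrt(230) / 185451452928372266205669499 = 0.87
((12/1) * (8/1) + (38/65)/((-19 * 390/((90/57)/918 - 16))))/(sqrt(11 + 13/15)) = 3537284107 * sqrt(2670)/6558628050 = 27.87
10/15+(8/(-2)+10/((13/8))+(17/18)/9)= 6161/2106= 2.93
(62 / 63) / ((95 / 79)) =4898 / 5985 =0.82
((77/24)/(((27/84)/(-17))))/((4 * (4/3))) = -9163/288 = -31.82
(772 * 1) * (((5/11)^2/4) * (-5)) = -24125/121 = -199.38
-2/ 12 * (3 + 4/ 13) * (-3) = 43/ 26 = 1.65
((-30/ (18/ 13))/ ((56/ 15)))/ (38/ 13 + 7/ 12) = -12675/ 7658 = -1.66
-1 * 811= -811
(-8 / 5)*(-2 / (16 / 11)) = 11 / 5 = 2.20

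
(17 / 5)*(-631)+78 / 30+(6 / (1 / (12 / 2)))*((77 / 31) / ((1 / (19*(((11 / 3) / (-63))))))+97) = 581398 / 465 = 1250.32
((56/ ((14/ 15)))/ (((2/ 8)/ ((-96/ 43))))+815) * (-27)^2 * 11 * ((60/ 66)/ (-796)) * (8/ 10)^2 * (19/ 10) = -133025004/ 42785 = -3109.15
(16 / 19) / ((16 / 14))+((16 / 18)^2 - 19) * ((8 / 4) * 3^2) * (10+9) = -1064824 / 171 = -6227.04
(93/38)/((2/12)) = 279/19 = 14.68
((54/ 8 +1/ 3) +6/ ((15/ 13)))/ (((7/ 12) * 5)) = 737/ 175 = 4.21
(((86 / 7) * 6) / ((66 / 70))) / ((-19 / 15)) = -12900 / 209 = -61.72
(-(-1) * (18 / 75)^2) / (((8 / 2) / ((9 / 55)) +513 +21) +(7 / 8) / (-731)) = 1894752 / 18369990625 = 0.00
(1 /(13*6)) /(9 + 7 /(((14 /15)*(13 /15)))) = 1 /1377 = 0.00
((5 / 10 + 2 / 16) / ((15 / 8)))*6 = 2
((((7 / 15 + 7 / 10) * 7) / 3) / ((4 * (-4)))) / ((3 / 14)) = -343 / 432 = -0.79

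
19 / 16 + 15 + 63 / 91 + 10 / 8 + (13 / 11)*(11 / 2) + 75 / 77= 410071 / 16016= 25.60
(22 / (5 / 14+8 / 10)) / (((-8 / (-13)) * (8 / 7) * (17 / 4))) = 35035 / 5508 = 6.36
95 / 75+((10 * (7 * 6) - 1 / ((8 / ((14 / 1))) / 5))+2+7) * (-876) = -5522066 / 15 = -368137.73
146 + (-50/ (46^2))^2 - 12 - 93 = 45894549/ 1119364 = 41.00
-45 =-45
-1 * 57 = -57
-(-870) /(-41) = -870 /41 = -21.22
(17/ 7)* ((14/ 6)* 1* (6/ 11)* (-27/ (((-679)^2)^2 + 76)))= -918/ 2338146841327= -0.00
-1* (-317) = 317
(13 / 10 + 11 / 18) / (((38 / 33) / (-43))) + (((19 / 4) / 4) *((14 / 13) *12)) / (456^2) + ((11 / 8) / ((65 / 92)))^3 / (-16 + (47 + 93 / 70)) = -64511029457599 / 906858326400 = -71.14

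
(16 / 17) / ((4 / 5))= 20 / 17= 1.18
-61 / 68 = -0.90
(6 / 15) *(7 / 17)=14 / 85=0.16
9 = 9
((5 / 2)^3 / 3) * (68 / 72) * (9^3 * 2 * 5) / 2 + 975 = 302475 / 16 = 18904.69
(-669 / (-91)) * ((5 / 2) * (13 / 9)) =1115 / 42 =26.55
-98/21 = -4.67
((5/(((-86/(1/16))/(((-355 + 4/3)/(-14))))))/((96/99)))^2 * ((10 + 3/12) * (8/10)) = 27923509405/380008136704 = 0.07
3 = 3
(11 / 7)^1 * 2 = 22 / 7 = 3.14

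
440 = 440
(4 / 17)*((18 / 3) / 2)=12 / 17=0.71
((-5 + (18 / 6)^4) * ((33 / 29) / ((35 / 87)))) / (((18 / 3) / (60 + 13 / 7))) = 542982 / 245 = 2216.25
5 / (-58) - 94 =-5457 / 58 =-94.09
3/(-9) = -1/3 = -0.33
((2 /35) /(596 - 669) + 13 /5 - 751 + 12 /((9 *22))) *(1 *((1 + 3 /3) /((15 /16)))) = -2019081664 /1264725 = -1596.46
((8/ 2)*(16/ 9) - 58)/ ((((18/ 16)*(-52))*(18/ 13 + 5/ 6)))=1832/ 4671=0.39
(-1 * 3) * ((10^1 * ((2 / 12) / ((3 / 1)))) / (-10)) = 1 / 6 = 0.17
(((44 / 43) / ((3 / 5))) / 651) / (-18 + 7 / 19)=-836 / 5626593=-0.00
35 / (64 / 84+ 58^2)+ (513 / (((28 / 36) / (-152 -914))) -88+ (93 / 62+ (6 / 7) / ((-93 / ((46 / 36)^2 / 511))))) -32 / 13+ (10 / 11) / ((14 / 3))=-12763776124594252073 / 18151199037972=-703191.90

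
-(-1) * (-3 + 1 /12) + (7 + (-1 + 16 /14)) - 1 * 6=-1.77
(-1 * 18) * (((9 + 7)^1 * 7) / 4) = -504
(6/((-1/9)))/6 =-9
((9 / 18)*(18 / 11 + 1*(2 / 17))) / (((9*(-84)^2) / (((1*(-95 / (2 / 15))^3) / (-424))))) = 4394046875 / 372970752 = 11.78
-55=-55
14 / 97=0.14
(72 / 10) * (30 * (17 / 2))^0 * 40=288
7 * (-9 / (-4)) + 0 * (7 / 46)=63 / 4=15.75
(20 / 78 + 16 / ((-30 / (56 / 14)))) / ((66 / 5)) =-0.14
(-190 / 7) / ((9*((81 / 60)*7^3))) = -0.01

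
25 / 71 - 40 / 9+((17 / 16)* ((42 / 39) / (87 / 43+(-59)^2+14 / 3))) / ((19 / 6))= -4.09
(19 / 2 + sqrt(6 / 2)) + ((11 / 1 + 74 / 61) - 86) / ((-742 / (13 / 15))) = sqrt(3) + 464882 / 48495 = 11.32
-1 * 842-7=-849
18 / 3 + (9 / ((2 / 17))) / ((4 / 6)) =483 / 4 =120.75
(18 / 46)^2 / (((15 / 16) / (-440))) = -38016 / 529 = -71.86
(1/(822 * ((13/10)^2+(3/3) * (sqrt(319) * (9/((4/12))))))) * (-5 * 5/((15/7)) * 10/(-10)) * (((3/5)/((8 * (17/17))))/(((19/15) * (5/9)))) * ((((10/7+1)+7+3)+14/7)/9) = -426725/24212912742868+1704375 * sqrt(319)/6053228185717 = 0.00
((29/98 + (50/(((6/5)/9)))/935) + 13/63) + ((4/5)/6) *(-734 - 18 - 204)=-104372981/824670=-126.56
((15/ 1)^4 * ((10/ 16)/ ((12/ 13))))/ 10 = 3427.73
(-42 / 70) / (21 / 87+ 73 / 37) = -1073 / 3960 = -0.27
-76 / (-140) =19 / 35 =0.54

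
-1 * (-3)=3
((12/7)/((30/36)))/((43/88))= 6336/1505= 4.21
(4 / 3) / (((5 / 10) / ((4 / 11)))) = 32 / 33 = 0.97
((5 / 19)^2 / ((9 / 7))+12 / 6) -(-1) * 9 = 35914 / 3249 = 11.05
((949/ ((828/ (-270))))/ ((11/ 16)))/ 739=-113880/ 186967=-0.61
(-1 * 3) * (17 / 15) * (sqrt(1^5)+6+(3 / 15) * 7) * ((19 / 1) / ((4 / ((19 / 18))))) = -42959 / 300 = -143.20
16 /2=8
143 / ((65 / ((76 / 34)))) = 4.92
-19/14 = -1.36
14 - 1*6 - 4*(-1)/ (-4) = 7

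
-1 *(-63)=63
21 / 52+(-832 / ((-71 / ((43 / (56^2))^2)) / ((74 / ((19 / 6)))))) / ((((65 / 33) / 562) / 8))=99305514489 / 842126740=117.92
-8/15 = -0.53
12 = 12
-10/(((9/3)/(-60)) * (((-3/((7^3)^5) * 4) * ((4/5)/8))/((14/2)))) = -16616465284800500/3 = -5538821761600166.67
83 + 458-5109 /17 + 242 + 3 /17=482.65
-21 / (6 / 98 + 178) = -1029 / 8725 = -0.12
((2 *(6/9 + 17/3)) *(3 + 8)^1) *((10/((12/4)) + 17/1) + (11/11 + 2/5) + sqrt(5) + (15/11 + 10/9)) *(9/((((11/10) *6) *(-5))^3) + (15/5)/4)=227525 *sqrt(5)/2178 + 545286415/215622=2762.49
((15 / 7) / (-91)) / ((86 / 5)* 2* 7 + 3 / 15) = -0.00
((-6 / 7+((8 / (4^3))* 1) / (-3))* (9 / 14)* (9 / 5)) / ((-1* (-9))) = -453 / 3920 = -0.12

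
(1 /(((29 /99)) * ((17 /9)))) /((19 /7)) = 6237 /9367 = 0.67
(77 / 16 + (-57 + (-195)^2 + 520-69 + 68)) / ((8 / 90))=27714105 / 64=433032.89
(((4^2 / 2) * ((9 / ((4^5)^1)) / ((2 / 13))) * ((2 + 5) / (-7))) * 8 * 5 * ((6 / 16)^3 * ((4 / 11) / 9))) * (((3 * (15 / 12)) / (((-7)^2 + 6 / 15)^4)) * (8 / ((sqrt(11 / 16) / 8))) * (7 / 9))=-984375 * sqrt(11) / 2217225195328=-0.00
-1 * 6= -6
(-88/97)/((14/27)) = -1188/679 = -1.75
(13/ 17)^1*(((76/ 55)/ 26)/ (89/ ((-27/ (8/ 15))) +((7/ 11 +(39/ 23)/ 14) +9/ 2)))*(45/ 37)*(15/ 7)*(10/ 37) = 477859500/ 58415299819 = 0.01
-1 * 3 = -3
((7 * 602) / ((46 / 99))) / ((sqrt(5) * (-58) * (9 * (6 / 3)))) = -23177 * sqrt(5) / 13340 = -3.88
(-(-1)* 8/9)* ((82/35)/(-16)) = -41/315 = -0.13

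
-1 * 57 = -57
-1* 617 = -617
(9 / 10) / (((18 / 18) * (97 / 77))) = 693 / 970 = 0.71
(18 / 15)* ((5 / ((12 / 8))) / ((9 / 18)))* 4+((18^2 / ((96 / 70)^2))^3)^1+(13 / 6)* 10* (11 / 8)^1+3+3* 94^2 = 4041184615571 / 786432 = 5138631.97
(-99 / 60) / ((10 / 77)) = -2541 / 200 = -12.70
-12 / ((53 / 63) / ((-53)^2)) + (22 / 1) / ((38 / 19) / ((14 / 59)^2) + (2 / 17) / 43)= -101963750840 / 2544807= -40067.38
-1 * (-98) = 98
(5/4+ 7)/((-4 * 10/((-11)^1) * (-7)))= -363/1120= -0.32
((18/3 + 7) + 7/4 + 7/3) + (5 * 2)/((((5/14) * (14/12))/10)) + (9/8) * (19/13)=258.73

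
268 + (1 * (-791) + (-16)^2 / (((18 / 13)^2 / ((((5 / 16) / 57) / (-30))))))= -7244411 / 13851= -523.02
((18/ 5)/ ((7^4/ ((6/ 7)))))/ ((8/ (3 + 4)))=27/ 24010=0.00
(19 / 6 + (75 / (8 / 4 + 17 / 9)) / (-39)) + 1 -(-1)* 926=507601 / 546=929.67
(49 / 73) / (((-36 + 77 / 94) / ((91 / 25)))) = -419146 / 6035275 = -0.07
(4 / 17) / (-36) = -1 / 153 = -0.01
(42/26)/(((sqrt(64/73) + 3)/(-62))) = -285138/7709 + 10416 * sqrt(73)/7709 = -25.44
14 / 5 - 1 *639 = -3181 / 5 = -636.20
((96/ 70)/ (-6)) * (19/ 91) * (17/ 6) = -0.14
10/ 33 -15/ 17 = -325/ 561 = -0.58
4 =4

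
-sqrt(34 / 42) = -sqrt(357) / 21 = -0.90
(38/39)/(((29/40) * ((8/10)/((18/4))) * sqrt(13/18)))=8550 * sqrt(26)/4901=8.90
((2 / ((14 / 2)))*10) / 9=20 / 63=0.32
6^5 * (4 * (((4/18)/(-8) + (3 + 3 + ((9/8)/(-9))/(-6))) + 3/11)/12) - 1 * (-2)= 178672/11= 16242.91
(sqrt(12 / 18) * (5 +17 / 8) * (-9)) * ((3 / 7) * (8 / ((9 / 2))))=-114 * sqrt(6) / 7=-39.89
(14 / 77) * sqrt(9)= 6 / 11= 0.55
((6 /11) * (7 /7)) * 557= 3342 /11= 303.82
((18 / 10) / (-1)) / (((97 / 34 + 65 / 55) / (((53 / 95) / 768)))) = -9911 / 30582400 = -0.00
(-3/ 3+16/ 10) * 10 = 6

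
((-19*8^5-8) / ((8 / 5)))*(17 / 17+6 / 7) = -722660.71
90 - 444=-354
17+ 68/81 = 1445/81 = 17.84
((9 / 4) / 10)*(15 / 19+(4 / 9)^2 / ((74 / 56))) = 53467 / 253080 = 0.21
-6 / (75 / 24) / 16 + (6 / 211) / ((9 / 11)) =-1349 / 15825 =-0.09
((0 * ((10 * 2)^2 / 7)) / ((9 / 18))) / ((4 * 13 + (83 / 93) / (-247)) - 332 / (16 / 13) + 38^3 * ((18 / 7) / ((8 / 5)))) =0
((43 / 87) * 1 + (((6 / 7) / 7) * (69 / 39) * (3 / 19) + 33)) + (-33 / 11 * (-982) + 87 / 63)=3138781355 / 1052961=2980.91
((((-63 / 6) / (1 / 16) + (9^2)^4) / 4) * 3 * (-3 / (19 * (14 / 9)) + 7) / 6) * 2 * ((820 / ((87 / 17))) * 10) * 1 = 118953258262.54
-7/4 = -1.75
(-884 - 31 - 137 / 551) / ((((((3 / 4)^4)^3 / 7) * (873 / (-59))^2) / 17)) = -3504786530734440448 / 223169655436839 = -15704.58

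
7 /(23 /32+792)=224 /25367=0.01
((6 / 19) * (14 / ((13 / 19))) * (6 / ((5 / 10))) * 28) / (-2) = -14112 / 13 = -1085.54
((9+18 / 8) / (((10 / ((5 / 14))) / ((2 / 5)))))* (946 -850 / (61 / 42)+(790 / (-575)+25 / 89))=288705861 / 4994680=57.80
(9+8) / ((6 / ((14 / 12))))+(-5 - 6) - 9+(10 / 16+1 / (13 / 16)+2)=-12017 / 936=-12.84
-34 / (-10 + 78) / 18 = -1 / 36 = -0.03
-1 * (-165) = 165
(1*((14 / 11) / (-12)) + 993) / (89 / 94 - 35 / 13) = -40039441 / 70389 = -568.83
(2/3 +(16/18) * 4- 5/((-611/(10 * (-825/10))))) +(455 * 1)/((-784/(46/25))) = -5538161/1539720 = -3.60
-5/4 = -1.25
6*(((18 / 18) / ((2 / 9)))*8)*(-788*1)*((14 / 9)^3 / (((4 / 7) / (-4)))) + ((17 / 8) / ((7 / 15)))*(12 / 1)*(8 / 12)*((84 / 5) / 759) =4484713.10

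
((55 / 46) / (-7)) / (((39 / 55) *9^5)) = -3025 / 741537342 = -0.00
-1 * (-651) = 651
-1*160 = -160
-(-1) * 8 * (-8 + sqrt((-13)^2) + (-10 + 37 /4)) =34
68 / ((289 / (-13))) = -52 / 17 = -3.06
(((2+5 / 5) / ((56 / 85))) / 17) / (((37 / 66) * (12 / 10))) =825 / 2072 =0.40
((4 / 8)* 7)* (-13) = -91 / 2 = -45.50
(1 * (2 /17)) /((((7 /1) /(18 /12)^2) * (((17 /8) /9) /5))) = 1620 /2023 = 0.80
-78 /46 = -39 /23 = -1.70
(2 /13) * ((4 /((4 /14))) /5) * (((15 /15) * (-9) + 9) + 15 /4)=21 /13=1.62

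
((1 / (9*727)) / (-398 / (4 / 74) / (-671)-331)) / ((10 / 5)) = -671 / 2810061468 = -0.00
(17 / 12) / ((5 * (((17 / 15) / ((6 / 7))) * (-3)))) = -0.07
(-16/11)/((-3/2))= 32/33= 0.97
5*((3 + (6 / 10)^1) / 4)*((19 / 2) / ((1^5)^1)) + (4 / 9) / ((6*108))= 124661 / 2916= 42.75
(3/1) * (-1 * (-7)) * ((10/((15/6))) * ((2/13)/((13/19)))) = 3192/169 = 18.89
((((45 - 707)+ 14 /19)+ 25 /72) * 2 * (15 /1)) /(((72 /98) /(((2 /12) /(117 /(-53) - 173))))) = 25.67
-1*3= -3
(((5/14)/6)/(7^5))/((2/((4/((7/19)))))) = 95/4941258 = 0.00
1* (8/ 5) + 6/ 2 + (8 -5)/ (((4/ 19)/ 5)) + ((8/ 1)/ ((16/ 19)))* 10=3417/ 20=170.85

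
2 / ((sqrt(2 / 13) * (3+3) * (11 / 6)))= sqrt(26) / 11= 0.46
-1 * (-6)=6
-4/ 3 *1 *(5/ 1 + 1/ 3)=-64/ 9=-7.11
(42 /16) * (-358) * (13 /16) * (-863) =42172221 /64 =658940.95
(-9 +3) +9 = 3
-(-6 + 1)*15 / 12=25 / 4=6.25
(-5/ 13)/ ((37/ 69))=-345/ 481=-0.72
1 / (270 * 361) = 1 / 97470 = 0.00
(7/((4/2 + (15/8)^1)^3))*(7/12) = 6272/89373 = 0.07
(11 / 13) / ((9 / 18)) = 1.69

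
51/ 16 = 3.19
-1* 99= -99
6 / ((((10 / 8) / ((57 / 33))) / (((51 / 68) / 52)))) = 171 / 1430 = 0.12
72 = 72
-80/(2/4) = -160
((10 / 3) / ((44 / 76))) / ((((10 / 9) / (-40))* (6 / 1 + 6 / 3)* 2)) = -12.95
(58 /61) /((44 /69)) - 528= -706575 /1342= -526.51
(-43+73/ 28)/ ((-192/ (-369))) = -139113/ 1792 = -77.63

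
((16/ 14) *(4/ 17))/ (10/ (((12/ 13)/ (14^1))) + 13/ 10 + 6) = 960/ 567511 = 0.00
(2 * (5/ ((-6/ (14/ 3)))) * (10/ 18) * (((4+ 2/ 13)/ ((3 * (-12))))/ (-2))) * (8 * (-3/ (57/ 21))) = 4900/ 2223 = 2.20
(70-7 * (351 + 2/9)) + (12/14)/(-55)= -8276399/3465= -2388.57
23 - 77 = -54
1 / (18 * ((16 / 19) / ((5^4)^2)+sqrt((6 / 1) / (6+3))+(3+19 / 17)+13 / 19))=0.01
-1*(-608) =608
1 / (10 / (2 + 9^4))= 6563 / 10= 656.30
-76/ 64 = -19/ 16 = -1.19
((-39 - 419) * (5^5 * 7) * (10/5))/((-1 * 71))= 282218.31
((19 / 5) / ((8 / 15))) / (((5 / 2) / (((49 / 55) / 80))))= 2793 / 88000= 0.03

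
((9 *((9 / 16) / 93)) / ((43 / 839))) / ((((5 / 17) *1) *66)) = 128367 / 2346080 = 0.05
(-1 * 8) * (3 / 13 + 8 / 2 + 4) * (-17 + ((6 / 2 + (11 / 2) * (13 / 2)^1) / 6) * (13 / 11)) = 264611 / 429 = 616.81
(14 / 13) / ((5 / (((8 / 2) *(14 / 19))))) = 784 / 1235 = 0.63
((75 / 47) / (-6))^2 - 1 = -0.93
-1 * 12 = -12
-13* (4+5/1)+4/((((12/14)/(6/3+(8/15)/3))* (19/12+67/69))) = -113.02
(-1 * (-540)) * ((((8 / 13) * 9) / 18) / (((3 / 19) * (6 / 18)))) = 41040 / 13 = 3156.92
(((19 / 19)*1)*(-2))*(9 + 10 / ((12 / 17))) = -139 / 3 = -46.33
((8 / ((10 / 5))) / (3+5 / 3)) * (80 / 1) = 480 / 7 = 68.57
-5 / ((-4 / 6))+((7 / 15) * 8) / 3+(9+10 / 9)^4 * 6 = 1371690461 / 21870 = 62720.19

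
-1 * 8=-8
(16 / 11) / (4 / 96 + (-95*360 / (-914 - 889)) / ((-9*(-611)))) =47003008 / 1457907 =32.24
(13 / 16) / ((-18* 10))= -13 / 2880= -0.00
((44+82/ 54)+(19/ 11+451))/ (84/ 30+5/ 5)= 739895/ 5643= 131.12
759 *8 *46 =279312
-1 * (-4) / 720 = 1 / 180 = 0.01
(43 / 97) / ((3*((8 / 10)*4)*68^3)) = 215 / 1463995392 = 0.00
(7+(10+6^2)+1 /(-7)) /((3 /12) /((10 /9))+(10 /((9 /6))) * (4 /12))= 133200 /6167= 21.60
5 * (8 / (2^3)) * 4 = 20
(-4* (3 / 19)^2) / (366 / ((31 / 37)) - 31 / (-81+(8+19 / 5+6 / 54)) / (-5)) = -1156548 / 5065242623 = -0.00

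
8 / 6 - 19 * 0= 4 / 3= 1.33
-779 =-779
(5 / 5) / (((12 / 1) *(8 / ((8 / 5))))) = 1 / 60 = 0.02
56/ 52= 14/ 13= 1.08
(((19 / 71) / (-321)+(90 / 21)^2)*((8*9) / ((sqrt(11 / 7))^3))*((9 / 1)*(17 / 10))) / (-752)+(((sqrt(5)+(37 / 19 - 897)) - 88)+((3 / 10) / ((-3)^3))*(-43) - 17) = -1709273 / 1710 - 9414534771*sqrt(77) / 6048579460+sqrt(5) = -1011.00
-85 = -85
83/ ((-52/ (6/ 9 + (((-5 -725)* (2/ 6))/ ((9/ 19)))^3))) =110733104979937/ 511758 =216377868.02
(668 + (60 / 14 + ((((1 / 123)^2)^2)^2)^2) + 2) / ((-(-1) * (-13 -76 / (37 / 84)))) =-479319950429948007250317027056256917299 / 131892580267471091894262395414500836855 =-3.63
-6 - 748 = -754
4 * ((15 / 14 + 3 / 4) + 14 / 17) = 1259 / 119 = 10.58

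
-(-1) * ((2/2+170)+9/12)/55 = 3.12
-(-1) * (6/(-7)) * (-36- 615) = 558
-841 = -841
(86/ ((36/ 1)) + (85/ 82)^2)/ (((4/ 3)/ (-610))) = -63925255/ 40344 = -1584.50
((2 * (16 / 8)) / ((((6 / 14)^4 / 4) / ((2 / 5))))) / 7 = 10976 / 405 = 27.10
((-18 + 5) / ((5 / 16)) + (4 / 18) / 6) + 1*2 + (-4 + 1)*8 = -8581 / 135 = -63.56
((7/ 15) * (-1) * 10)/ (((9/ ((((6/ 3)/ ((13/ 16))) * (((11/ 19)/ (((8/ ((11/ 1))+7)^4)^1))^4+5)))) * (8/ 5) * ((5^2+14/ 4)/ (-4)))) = 722510193766300129291909513444586374016/ 1290648343453782560425000069244384765625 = 0.56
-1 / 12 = -0.08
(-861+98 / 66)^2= 804516496 / 1089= 738766.30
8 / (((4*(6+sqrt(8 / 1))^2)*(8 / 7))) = 11 / 112- 3*sqrt(2) / 56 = 0.02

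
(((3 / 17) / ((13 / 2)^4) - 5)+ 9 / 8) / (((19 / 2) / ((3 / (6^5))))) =-15051263 / 95646904704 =-0.00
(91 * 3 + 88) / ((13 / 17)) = 6137 / 13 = 472.08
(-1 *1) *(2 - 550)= 548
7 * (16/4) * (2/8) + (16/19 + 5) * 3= 466/19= 24.53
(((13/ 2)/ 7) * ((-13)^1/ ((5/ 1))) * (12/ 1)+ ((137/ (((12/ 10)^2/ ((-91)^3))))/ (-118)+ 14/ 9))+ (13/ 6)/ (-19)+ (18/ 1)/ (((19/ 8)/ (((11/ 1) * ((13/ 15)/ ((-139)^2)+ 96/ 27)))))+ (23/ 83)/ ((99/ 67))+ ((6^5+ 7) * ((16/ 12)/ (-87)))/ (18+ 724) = 46555696261758983535311/ 76591468944448920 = 607844.41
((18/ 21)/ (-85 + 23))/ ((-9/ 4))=4/ 651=0.01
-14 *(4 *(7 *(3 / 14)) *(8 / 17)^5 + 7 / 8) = -80583041 / 5679428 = -14.19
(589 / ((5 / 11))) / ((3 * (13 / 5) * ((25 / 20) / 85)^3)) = 2037204928 / 39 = 52236023.79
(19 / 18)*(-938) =-8911 / 9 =-990.11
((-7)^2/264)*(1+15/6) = 343/528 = 0.65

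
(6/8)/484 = 3/1936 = 0.00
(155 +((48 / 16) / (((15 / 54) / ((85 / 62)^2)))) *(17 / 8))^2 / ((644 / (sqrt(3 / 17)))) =9281375506225 *sqrt(51) / 2588341224448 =25.61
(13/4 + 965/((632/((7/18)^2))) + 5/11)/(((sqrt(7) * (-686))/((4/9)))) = -8864431 * sqrt(7)/24336574416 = -0.00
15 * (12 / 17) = 180 / 17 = 10.59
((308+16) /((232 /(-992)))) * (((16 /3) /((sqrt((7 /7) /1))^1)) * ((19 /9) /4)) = -113088 /29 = -3899.59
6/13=0.46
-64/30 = -2.13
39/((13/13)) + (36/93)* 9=1317/31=42.48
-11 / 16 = -0.69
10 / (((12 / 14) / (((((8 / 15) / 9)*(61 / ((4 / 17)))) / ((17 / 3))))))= 854 / 27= 31.63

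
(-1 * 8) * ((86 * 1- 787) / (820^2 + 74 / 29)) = 81316 / 9749837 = 0.01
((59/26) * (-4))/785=-118/10205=-0.01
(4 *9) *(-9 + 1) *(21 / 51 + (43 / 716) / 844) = -76155462 / 642073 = -118.61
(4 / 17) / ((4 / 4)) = 4 / 17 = 0.24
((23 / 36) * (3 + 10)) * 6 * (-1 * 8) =-1196 / 3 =-398.67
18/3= 6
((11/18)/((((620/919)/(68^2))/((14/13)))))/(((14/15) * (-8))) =-2921501/4836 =-604.12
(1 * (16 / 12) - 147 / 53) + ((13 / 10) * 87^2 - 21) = 15609443 / 1590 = 9817.26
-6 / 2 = -3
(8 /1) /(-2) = -4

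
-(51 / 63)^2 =-289 / 441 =-0.66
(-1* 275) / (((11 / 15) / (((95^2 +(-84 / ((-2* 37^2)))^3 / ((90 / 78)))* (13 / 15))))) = -2933125.01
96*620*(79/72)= 195920/3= 65306.67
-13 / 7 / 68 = -13 / 476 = -0.03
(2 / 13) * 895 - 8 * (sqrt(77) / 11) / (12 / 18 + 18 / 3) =1790 / 13 - 6 * sqrt(77) / 55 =136.74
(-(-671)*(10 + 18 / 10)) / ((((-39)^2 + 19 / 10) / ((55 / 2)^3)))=6586619875 / 60916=108126.27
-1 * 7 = -7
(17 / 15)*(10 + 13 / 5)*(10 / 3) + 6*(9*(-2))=-302 / 5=-60.40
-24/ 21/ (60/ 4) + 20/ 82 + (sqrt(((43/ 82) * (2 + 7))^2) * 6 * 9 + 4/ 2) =257.02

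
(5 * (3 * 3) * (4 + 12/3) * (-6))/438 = -360/73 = -4.93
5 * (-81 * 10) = -4050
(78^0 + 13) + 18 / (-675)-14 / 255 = 17746 / 1275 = 13.92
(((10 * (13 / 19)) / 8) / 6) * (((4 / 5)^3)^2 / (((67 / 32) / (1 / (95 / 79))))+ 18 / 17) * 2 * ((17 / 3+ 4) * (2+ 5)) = 22.43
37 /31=1.19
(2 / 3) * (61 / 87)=122 / 261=0.47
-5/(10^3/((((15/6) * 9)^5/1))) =-7381125/256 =-28832.52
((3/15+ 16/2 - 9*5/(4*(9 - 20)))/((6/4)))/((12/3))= 2029/1320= 1.54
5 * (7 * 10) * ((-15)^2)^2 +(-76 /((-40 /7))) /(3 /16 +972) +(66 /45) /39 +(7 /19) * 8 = 1021154326722604 /57631275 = 17718753.00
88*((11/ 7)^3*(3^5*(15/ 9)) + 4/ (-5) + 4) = 237667144/ 1715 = 138581.43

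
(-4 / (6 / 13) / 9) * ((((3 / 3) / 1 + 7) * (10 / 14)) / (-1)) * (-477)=-55120 / 21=-2624.76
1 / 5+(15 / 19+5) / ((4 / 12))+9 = 2524 / 95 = 26.57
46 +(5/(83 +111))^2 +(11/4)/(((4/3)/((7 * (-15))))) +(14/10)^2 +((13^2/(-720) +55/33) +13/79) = -223446423727/1337959800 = -167.01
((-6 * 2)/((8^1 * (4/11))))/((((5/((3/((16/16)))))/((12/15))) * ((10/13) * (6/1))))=-429/1000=-0.43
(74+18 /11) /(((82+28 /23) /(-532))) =-5090176 /10527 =-483.54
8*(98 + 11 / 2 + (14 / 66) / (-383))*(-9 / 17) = -31395108 / 71621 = -438.35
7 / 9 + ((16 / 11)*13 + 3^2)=2840 / 99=28.69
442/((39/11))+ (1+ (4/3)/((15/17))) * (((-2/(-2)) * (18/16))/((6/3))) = 30259/240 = 126.08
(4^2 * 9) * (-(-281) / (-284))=-10116 / 71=-142.48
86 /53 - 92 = -4790 /53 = -90.38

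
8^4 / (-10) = -2048 / 5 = -409.60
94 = 94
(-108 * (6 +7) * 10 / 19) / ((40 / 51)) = -17901 / 19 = -942.16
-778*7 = -5446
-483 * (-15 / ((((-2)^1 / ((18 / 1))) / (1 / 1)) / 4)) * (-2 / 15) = 34776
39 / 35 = 1.11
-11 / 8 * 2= -11 / 4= -2.75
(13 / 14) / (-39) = -1 / 42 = -0.02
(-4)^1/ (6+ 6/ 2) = -0.44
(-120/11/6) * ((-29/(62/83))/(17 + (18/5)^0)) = 12035/3069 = 3.92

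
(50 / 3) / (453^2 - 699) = 5 / 61353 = 0.00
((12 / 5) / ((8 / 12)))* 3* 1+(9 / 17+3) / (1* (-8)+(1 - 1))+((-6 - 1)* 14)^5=-1536665352799 / 170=-9039207957.64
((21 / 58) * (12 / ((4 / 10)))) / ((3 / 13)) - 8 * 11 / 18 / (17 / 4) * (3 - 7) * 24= 232943 / 1479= 157.50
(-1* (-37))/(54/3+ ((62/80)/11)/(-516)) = 8400480/4086689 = 2.06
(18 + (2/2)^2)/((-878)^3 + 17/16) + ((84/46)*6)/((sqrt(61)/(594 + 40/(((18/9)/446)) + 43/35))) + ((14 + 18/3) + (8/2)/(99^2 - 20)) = 111499280004344/5574850014585 + 11989188*sqrt(61)/7015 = 13368.33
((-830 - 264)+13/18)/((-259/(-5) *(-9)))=98395/41958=2.35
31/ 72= 0.43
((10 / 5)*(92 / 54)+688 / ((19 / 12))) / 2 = 112330 / 513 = 218.97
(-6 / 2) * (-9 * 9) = 243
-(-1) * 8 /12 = 2 /3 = 0.67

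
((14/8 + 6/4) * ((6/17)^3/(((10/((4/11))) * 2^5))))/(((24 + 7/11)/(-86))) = -15093/26628460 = -0.00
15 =15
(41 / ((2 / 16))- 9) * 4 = 1276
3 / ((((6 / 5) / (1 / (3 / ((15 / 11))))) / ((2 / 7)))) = 25 / 77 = 0.32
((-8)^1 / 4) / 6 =-1 / 3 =-0.33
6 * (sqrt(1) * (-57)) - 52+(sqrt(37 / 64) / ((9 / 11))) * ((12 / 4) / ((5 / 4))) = -394+11 * sqrt(37) / 30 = -391.77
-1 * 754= -754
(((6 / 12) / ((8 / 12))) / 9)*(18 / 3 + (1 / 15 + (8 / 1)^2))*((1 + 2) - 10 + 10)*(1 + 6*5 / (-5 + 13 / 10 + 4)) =106151 / 60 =1769.18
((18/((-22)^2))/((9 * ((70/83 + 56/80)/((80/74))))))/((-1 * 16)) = -2075/11470074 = -0.00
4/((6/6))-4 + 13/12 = 13/12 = 1.08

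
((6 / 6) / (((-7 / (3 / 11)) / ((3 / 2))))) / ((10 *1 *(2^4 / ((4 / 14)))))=-9 / 86240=-0.00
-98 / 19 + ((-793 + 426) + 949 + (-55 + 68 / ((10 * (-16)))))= 396277 / 760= 521.42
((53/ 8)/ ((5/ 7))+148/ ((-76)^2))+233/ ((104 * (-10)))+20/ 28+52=162391351/ 2628080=61.79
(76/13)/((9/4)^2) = 1216/1053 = 1.15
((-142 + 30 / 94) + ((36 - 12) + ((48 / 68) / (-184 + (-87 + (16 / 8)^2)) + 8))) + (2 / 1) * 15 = -5666373 / 71111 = -79.68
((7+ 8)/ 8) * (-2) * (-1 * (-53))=-198.75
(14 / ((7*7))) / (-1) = -2 / 7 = -0.29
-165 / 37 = -4.46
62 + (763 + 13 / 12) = 9913 / 12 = 826.08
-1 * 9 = -9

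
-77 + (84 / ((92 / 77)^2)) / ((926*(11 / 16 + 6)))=-76.99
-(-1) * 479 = 479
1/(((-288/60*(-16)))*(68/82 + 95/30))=205/62912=0.00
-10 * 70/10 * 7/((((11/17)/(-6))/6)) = 299880/11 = 27261.82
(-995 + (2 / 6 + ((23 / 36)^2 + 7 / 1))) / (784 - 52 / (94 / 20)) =-60135889 / 47081088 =-1.28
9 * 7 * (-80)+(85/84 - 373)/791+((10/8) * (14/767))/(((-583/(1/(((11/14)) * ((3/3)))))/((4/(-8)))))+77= -1622175345966059/326822820324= -4963.47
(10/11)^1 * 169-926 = -8496/11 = -772.36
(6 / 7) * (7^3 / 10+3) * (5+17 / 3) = 11936 / 35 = 341.03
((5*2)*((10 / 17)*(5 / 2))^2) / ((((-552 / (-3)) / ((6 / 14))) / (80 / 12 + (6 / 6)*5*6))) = 171875 / 93058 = 1.85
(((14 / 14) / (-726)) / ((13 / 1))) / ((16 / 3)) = -1 / 50336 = -0.00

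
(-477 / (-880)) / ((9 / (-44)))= -53 / 20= -2.65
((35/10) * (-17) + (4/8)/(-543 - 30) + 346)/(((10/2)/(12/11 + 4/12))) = 701428/8595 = 81.61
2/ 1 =2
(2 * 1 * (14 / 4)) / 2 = 7 / 2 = 3.50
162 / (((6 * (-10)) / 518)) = -6993 / 5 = -1398.60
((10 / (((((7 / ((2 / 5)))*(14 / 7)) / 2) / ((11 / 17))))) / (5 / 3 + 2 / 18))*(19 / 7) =1881 / 3332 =0.56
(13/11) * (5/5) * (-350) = -4550/11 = -413.64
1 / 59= 0.02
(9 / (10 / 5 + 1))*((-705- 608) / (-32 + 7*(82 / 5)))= -6565 / 138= -47.57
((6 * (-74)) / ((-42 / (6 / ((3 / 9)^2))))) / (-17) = -3996 / 119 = -33.58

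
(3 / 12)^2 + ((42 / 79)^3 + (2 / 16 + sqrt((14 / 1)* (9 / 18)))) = 2664525 / 7888624 + sqrt(7) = 2.98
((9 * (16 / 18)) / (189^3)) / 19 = 8 / 128274111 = 0.00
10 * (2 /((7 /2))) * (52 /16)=18.57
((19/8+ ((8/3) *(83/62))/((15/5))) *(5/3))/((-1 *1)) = -39785/6696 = -5.94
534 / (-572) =-267 / 286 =-0.93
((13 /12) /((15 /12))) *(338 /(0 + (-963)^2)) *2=8788 /13910535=0.00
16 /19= 0.84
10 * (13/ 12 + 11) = 725/ 6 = 120.83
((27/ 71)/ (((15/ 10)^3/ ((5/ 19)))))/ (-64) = -5/ 10792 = -0.00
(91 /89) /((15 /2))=182 /1335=0.14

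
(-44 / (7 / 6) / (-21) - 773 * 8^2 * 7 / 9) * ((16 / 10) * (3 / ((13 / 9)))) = -407234496 / 3185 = -127860.12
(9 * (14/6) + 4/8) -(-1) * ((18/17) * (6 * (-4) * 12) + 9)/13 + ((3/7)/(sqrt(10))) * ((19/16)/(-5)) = -43/34 -57 * sqrt(10)/5600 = -1.30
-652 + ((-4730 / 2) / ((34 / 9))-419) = -57699 / 34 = -1697.03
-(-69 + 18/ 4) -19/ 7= 865/ 14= 61.79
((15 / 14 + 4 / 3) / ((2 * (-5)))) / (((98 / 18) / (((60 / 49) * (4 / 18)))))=-0.01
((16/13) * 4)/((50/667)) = 21344/325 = 65.67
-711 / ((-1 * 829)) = 711 / 829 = 0.86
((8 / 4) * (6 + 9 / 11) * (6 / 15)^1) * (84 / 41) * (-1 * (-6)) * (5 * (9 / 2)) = 680400 / 451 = 1508.65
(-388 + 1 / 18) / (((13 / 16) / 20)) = -1117280 / 117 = -9549.40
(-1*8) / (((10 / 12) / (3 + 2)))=-48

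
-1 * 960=-960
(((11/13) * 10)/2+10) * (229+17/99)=4197280/1287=3261.29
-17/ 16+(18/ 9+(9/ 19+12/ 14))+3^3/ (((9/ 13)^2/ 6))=724091/ 2128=340.27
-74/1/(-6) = 37/3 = 12.33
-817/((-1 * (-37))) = -817/37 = -22.08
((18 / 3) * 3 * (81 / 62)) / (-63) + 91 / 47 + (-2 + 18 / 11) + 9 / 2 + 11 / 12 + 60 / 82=7.35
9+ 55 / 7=118 / 7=16.86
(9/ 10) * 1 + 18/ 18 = 1.90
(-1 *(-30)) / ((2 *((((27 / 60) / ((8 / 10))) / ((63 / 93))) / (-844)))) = -472640 / 31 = -15246.45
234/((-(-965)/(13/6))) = 507/965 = 0.53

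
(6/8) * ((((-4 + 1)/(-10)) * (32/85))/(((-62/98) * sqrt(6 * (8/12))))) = -0.07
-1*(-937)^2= -877969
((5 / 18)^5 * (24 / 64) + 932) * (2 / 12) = 155.33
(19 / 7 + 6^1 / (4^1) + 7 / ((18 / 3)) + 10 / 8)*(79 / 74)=7.08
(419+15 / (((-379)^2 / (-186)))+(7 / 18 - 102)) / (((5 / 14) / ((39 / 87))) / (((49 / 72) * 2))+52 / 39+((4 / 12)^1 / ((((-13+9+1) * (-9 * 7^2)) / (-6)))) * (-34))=10976775765501 / 68138119324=161.10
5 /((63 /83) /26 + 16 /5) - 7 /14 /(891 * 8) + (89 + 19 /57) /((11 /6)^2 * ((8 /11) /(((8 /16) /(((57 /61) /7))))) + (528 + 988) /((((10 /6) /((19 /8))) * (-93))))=-10726269200273683 /4453270456420368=-2.41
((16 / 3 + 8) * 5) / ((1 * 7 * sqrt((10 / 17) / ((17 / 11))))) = 340 * sqrt(110) / 231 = 15.44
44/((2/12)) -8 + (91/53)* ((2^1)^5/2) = 15024/53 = 283.47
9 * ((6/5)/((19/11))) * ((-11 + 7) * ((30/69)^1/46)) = -2376/10051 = -0.24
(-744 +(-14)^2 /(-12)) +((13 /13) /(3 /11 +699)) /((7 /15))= -40939223 /53844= -760.33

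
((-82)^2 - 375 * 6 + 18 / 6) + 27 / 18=8957 / 2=4478.50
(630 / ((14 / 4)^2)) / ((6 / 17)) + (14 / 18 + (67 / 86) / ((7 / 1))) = 113471 / 774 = 146.60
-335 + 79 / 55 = -18346 / 55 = -333.56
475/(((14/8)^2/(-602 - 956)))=-11840800/49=-241648.98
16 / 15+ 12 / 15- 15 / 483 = 4433 / 2415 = 1.84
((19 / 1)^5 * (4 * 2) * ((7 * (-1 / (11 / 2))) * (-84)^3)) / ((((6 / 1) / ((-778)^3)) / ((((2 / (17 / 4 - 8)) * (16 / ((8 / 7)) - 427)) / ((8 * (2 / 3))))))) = -2663983203080622078007296 / 55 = -48436058237829492327405.38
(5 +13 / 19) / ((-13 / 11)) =-1188 / 247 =-4.81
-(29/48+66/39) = -1433/624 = -2.30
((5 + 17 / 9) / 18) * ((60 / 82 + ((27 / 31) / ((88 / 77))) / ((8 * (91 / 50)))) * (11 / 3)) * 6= 1520035 / 230256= 6.60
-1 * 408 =-408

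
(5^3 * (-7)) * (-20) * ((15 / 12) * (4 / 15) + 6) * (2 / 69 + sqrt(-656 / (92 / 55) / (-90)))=665000 / 207 + 332500 * sqrt(20746) / 207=234572.68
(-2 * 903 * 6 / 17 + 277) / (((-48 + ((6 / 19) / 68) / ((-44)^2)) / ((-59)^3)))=-1542104.41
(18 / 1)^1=18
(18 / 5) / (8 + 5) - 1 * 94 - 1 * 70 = -10642 / 65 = -163.72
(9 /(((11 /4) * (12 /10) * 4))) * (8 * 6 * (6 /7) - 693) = -68445 /154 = -444.45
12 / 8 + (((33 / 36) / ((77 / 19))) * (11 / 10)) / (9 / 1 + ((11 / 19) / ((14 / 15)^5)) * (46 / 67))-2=-46540488457 / 98191399770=-0.47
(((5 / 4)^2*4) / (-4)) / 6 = -25 / 96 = -0.26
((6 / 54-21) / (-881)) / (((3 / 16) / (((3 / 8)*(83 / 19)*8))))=249664 / 150651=1.66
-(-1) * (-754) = -754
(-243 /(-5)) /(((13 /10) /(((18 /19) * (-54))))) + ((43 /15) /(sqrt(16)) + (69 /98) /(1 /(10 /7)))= -9713071457 /5083260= -1910.80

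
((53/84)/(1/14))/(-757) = -53/4542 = -0.01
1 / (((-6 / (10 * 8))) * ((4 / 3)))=-10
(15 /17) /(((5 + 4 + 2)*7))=15 /1309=0.01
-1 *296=-296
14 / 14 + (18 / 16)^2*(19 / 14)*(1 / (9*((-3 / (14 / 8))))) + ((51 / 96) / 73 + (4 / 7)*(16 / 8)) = 533417 / 261632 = 2.04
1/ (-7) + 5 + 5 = 69/ 7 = 9.86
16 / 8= 2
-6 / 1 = -6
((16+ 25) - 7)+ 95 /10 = 87 /2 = 43.50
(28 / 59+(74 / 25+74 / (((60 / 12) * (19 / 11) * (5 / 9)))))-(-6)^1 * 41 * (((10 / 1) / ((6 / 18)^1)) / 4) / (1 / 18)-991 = 903465963 / 28025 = 32237.86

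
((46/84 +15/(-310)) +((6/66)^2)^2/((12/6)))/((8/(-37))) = -352140137/152500656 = -2.31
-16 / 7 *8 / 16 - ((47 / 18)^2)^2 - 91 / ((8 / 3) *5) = -200064017 / 3674160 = -54.45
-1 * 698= -698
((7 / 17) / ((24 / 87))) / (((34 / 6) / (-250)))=-65.85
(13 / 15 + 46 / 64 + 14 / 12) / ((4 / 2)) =1321 / 960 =1.38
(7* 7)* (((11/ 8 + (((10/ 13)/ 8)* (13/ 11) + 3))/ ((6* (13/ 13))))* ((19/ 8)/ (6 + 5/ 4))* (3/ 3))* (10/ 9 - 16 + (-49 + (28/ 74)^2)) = -26257360745/ 34301664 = -765.48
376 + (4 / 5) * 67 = 2148 / 5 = 429.60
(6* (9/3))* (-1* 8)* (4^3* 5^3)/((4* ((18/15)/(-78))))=18720000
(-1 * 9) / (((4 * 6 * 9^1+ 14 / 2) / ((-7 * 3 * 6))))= 1134 / 223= 5.09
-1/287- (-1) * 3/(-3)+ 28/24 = 281/1722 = 0.16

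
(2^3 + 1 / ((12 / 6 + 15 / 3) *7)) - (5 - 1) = 197 / 49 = 4.02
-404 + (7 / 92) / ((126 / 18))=-37167 / 92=-403.99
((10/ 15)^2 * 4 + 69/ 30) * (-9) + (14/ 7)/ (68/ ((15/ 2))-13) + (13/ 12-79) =-407543/ 3540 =-115.13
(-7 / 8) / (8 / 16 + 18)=-7 / 148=-0.05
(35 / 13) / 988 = 35 / 12844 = 0.00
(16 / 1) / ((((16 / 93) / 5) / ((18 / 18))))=465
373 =373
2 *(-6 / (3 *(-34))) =2 / 17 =0.12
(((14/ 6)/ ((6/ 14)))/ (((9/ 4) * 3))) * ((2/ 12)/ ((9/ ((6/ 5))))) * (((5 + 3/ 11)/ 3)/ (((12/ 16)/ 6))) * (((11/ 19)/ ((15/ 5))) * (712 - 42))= 12186496/ 373977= 32.59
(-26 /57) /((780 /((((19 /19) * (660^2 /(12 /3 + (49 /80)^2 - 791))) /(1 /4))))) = 123904000 /95653581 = 1.30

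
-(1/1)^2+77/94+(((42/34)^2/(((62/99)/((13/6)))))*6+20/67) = 896953551/28211891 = 31.79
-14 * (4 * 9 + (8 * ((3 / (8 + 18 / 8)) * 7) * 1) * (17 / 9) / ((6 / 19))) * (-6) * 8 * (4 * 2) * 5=443161600 / 123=3602939.84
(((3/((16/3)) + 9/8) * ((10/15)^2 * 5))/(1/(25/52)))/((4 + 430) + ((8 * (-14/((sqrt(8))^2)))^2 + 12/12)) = 375/131248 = 0.00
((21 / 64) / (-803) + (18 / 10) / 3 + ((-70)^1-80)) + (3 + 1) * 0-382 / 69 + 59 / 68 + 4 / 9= -138913806311 / 904242240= -153.62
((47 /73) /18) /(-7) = -47 /9198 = -0.01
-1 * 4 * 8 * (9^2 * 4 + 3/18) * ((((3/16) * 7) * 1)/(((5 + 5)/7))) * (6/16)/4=-57183/64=-893.48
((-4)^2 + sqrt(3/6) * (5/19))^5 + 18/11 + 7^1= 854302748725 * sqrt(2)/19808792 + 1505211871851/1433531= 1110994.44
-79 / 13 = -6.08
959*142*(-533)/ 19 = -72582874/ 19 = -3820151.26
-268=-268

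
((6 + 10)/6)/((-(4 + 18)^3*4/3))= -0.00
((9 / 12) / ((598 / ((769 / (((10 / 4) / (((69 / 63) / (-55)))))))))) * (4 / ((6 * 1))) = -769 / 150150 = -0.01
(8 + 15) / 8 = 23 / 8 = 2.88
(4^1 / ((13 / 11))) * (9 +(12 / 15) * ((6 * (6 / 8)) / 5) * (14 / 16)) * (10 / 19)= 21186 / 1235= 17.15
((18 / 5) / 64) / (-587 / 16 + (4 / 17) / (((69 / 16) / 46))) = -459 / 278890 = -0.00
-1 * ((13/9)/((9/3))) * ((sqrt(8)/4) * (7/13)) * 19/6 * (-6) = 133 * sqrt(2)/54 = 3.48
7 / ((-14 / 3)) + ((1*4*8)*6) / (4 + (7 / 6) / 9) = 20067 / 446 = 44.99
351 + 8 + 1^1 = 360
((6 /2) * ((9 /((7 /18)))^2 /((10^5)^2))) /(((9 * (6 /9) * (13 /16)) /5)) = 6561 /39812500000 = 0.00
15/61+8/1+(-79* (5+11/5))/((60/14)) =-124.47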